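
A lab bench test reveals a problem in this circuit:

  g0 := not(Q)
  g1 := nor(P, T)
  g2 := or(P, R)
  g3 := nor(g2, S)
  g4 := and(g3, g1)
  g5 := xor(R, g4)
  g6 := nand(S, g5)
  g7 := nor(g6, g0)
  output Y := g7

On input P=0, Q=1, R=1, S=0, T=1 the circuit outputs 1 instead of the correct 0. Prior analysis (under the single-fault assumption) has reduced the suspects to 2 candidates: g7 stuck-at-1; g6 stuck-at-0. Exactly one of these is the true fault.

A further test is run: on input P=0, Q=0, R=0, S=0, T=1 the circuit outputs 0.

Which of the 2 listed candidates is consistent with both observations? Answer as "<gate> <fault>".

g6 stuck-at-0

Evaluate each candidate on input P=0, Q=0, R=0, S=0, T=1:
  g7 stuck-at-1: g0=1, g1=0, g2=0, g3=1, g4=0, g5=0, g6=1, g7=1 [stuck-at-1] → 1 — eliminated
  g6 stuck-at-0: g0=1, g1=0, g2=0, g3=1, g4=0, g5=0, g6=0 [stuck-at-0], g7=0 → 0 — matches
Only g6 stuck-at-0 reproduces the observed 0.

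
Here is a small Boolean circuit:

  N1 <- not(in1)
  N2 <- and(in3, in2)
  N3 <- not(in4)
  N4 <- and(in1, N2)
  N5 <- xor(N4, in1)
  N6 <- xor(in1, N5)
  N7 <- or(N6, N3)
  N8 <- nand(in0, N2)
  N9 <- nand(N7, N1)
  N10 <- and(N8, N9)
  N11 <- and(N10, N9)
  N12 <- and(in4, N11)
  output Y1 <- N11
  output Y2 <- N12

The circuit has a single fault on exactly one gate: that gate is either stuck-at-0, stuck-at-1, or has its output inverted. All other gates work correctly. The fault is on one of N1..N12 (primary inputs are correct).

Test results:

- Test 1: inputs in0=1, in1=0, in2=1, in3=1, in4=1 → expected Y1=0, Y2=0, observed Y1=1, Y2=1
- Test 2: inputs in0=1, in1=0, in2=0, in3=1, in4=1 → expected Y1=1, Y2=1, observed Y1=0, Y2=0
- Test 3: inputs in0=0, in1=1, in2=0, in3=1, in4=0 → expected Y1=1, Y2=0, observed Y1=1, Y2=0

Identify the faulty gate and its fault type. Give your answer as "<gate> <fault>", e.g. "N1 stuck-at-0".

N2 inverted output

Fault-free values for test 1 (in0=1, in1=0, in2=1, in3=1, in4=1): N1=1, N2=1, N3=0, N4=0, N5=0, N6=0, N7=0, N8=0, N9=1, N10=0, N11=0, N12=0, giving Y1=0, Y2=0. Observed Y1=1, Y2=1.
Test 1: faults giving observed Y1=1, Y2=1 are {N2 stuck-at-0, N2 inverted output, N8 stuck-at-1, N8 inverted output, N10 stuck-at-1, N10 inverted output, N11 stuck-at-1, N11 inverted output}.
Test 2 (in0=1, in1=0, in2=0, in3=1, in4=1): fault-free N1=1, N2=0, N3=0, N4=0, N5=0, N6=0, N7=0, N8=1, N9=1, N10=1, N11=1, N12=1 → Y1=1, Y2=1; observed Y1=0, Y2=0. Eliminates N2 stuck-at-0, N8 stuck-at-1, N10 stuck-at-1, N11 stuck-at-1.
Test 3 (in0=0, in1=1, in2=0, in3=1, in4=0): fault-free N1=0, N2=0, N3=1, N4=0, N5=1, N6=0, N7=1, N8=1, N9=1, N10=1, N11=1, N12=0 → Y1=1, Y2=0; observed Y1=1, Y2=0. Eliminates N8 inverted output, N10 inverted output, N11 inverted output.
Only N2 inverted output is consistent with every test.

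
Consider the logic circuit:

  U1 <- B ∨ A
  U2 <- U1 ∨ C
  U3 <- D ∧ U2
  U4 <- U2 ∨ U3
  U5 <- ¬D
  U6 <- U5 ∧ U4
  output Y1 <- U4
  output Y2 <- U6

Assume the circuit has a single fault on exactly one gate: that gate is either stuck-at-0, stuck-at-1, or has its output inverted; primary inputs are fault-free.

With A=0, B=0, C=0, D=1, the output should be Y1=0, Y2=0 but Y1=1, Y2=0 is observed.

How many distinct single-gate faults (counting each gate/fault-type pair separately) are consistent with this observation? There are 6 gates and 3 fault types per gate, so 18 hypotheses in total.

Fault-free: U1=0, U2=0, U3=0, U4=0, U5=0, U6=0 → Y1=0, Y2=0. Observed Y1=1, Y2=0.
  U1: stuck-at-1, inverted output ✓; others ✗
  U2: stuck-at-1, inverted output ✓; others ✗
  U3: stuck-at-1, inverted output ✓; others ✗
  U4: stuck-at-1, inverted output ✓; others ✗
  U5: none of the 3 fault types match ✗
  U6: none of the 3 fault types match ✗
Consistent faults: {U1 stuck-at-1, U1 inverted output, U2 stuck-at-1, U2 inverted output, U3 stuck-at-1, U3 inverted output, U4 stuck-at-1, U4 inverted output} — 8 in all.

8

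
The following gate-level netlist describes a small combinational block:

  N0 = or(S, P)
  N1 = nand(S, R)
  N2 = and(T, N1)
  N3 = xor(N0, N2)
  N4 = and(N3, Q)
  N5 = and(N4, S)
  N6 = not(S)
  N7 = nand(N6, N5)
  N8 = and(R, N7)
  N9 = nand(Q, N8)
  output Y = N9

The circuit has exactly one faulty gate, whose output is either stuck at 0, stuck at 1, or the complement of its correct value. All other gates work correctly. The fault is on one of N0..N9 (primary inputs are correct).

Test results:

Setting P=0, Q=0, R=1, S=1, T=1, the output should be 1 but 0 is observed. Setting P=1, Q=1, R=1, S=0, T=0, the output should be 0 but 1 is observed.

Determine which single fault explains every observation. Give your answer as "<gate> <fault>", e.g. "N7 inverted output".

N9 inverted output

Fault-free values for test 1 (P=0, Q=0, R=1, S=1, T=1): N0=1, N1=0, N2=0, N3=1, N4=0, N5=0, N6=0, N7=1, N8=1, N9=1, giving Y=1. Observed 0.
Test 1: faults giving observed 0 are {N9 stuck-at-0, N9 inverted output}.
Test 2 (P=1, Q=1, R=1, S=0, T=0): fault-free N0=1, N1=1, N2=0, N3=1, N4=1, N5=0, N6=1, N7=1, N8=1, N9=0 → 0; observed 1. Eliminates N9 stuck-at-0.
Only N9 inverted output is consistent with every test.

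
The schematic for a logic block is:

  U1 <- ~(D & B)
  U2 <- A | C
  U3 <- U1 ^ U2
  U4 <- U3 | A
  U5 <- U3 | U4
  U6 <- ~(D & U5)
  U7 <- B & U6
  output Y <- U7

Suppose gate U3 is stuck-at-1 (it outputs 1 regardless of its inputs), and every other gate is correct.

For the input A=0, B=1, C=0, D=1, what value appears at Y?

Propagate with U3 forced: U1=0, U2=0, U3=1 [stuck-at-1], U4=1, U5=1, U6=0, U7=0.
So Y = 0. (Without the fault it would be 1.)

0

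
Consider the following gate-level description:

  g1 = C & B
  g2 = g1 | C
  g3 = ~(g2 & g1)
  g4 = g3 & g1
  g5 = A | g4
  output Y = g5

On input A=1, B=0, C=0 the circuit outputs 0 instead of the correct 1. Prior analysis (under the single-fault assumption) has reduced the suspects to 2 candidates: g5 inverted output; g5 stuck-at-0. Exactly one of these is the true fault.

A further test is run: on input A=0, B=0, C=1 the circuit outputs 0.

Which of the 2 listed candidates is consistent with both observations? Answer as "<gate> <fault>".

Evaluate each candidate on input A=0, B=0, C=1:
  g5 inverted output: g1=0, g2=1, g3=1, g4=0, g5=1 [inverted output] → 1 — eliminated
  g5 stuck-at-0: g1=0, g2=1, g3=1, g4=0, g5=0 [stuck-at-0] → 0 — matches
Only g5 stuck-at-0 reproduces the observed 0.

g5 stuck-at-0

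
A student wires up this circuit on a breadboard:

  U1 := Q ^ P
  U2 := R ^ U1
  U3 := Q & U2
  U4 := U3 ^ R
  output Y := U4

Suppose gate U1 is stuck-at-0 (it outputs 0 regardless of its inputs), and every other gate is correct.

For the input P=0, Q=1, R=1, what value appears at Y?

Propagate with U1 forced: U1=0 [stuck-at-0], U2=1, U3=1, U4=0.
So Y = 0. (Without the fault it would be 1.)

0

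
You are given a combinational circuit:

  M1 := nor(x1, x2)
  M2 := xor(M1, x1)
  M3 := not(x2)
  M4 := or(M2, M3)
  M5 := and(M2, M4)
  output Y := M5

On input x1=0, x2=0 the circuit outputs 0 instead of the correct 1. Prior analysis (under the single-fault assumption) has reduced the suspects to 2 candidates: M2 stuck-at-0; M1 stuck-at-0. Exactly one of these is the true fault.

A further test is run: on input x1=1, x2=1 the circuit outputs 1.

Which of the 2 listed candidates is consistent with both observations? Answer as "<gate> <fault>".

M1 stuck-at-0

Evaluate each candidate on input x1=1, x2=1:
  M2 stuck-at-0: M1=0, M2=0 [stuck-at-0], M3=0, M4=0, M5=0 → 0 — eliminated
  M1 stuck-at-0: M1=0 [stuck-at-0], M2=1, M3=0, M4=1, M5=1 → 1 — matches
Only M1 stuck-at-0 reproduces the observed 1.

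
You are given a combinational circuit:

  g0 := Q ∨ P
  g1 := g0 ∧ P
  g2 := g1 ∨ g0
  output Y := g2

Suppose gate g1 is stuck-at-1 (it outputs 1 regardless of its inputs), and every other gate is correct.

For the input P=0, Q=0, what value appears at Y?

Propagate with g1 forced: g0=0, g1=1 [stuck-at-1], g2=1.
So Y = 1. (Without the fault it would be 0.)

1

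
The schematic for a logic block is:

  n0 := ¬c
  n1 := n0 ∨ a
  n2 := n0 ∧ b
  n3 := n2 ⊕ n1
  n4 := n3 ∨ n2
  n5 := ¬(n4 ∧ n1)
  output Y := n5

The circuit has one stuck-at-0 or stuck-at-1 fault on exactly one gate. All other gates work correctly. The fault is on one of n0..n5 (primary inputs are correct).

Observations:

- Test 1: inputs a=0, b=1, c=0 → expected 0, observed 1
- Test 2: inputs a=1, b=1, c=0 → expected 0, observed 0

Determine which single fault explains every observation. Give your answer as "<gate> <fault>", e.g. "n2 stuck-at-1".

n0 stuck-at-0

Fault-free values for test 1 (a=0, b=1, c=0): n0=1, n1=1, n2=1, n3=0, n4=1, n5=0, giving Y=0. Observed 1.
Test 1: faults giving observed 1 are {n0 stuck-at-0, n1 stuck-at-0, n4 stuck-at-0, n5 stuck-at-1}.
Test 2 (a=1, b=1, c=0): fault-free n0=1, n1=1, n2=1, n3=0, n4=1, n5=0 → 0; observed 0. Eliminates n1 stuck-at-0, n4 stuck-at-0, n5 stuck-at-1.
Only n0 stuck-at-0 is consistent with every test.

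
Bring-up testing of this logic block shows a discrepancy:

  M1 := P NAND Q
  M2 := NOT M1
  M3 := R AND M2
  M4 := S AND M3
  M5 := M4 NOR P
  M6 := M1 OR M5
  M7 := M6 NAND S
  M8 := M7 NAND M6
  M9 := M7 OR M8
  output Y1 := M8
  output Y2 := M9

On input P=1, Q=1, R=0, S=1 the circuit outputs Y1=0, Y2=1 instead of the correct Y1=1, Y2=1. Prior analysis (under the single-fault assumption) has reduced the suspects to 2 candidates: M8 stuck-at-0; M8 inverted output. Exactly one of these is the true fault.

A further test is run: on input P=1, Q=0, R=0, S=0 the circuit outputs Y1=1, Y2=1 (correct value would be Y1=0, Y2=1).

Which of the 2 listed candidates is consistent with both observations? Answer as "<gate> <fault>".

Evaluate each candidate on input P=1, Q=0, R=0, S=0:
  M8 stuck-at-0: M1=1, M2=0, M3=0, M4=0, M5=0, M6=1, M7=1, M8=0 [stuck-at-0], M9=1 → Y1=0, Y2=1 — eliminated
  M8 inverted output: M1=1, M2=0, M3=0, M4=0, M5=0, M6=1, M7=1, M8=1 [inverted output], M9=1 → Y1=1, Y2=1 — matches
Only M8 inverted output reproduces the observed Y1=1, Y2=1.

M8 inverted output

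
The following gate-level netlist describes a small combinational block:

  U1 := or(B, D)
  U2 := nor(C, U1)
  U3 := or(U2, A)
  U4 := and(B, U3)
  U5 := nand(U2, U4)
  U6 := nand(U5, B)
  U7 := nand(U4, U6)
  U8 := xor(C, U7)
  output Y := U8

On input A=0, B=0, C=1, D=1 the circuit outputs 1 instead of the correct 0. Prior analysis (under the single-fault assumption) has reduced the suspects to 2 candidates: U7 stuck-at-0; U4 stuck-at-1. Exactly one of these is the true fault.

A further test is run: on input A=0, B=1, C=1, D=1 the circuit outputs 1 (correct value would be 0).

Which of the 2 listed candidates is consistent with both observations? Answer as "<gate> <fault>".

U7 stuck-at-0

Evaluate each candidate on input A=0, B=1, C=1, D=1:
  U7 stuck-at-0: U1=1, U2=0, U3=0, U4=0, U5=1, U6=0, U7=0 [stuck-at-0], U8=1 → 1 — matches
  U4 stuck-at-1: U1=1, U2=0, U3=0, U4=1 [stuck-at-1], U5=1, U6=0, U7=1, U8=0 → 0 — eliminated
Only U7 stuck-at-0 reproduces the observed 1.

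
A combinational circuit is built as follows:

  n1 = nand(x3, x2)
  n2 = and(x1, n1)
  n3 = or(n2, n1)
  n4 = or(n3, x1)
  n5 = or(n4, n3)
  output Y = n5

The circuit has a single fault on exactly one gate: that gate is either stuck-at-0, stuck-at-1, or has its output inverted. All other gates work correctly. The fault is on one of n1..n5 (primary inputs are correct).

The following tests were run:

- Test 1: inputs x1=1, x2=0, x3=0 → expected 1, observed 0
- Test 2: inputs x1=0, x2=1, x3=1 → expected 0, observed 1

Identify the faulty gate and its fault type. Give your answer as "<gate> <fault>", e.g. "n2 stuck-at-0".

n5 inverted output

Fault-free values for test 1 (x1=1, x2=0, x3=0): n1=1, n2=1, n3=1, n4=1, n5=1, giving Y=1. Observed 0.
Test 1: faults giving observed 0 are {n5 stuck-at-0, n5 inverted output}.
Test 2 (x1=0, x2=1, x3=1): fault-free n1=0, n2=0, n3=0, n4=0, n5=0 → 0; observed 1. Eliminates n5 stuck-at-0.
Only n5 inverted output is consistent with every test.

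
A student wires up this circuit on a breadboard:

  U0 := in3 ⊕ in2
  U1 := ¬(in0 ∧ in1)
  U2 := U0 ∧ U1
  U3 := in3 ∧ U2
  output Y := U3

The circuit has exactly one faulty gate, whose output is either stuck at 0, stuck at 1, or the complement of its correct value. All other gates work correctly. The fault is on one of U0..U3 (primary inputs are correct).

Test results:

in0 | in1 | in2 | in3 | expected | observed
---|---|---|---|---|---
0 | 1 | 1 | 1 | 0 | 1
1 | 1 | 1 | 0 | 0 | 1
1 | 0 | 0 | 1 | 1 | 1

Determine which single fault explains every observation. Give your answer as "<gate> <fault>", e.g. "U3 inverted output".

Fault-free values for test 1 (in0=0, in1=1, in2=1, in3=1): U0=0, U1=1, U2=0, U3=0, giving Y=0. Observed 1.
Test 1: faults giving observed 1 are {U0 stuck-at-1, U0 inverted output, U2 stuck-at-1, U2 inverted output, U3 stuck-at-1, U3 inverted output}.
Test 2 (in0=1, in1=1, in2=1, in3=0): fault-free U0=1, U1=0, U2=0, U3=0 → 0; observed 1. Eliminates U0 stuck-at-1, U0 inverted output, U2 stuck-at-1, U2 inverted output.
Test 3 (in0=1, in1=0, in2=0, in3=1): fault-free U0=1, U1=1, U2=1, U3=1 → 1; observed 1. Eliminates U3 inverted output.
Only U3 stuck-at-1 is consistent with every test.

U3 stuck-at-1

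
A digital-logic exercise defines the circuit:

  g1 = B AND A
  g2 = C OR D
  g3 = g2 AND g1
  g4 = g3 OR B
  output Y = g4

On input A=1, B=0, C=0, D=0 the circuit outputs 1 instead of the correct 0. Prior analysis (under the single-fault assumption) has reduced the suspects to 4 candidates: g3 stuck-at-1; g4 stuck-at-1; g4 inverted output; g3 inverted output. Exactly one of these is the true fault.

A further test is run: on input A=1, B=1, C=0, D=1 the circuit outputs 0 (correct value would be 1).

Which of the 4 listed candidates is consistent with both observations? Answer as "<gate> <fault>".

g4 inverted output

Evaluate each candidate on input A=1, B=1, C=0, D=1:
  g3 stuck-at-1: g1=1, g2=1, g3=1 [stuck-at-1], g4=1 → 1 — eliminated
  g4 stuck-at-1: g1=1, g2=1, g3=1, g4=1 [stuck-at-1] → 1 — eliminated
  g4 inverted output: g1=1, g2=1, g3=1, g4=0 [inverted output] → 0 — matches
  g3 inverted output: g1=1, g2=1, g3=0 [inverted output], g4=1 → 1 — eliminated
Only g4 inverted output reproduces the observed 0.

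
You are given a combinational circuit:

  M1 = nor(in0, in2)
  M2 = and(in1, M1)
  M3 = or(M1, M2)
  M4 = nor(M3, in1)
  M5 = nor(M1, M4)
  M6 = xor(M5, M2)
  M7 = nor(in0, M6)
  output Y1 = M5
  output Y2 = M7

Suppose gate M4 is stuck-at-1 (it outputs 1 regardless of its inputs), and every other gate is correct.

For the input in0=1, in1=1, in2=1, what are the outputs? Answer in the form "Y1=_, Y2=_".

Propagate with M4 forced: M1=0, M2=0, M3=0, M4=1 [stuck-at-1], M5=0, M6=0, M7=0.
So the outputs are Y1=0, Y2=0. (Without the fault they would be Y1=1, Y2=0.)

Y1=0, Y2=0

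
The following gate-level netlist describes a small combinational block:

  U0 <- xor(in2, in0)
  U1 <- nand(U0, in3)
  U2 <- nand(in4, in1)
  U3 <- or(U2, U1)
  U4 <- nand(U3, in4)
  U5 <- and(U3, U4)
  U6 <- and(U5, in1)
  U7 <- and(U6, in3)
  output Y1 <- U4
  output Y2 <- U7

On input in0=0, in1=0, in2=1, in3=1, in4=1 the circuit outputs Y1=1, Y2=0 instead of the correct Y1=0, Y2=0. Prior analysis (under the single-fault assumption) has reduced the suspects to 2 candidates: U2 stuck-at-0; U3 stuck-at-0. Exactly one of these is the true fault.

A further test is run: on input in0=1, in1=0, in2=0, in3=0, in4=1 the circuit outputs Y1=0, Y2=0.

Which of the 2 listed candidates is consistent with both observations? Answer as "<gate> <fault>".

Evaluate each candidate on input in0=1, in1=0, in2=0, in3=0, in4=1:
  U2 stuck-at-0: U0=1, U1=1, U2=0 [stuck-at-0], U3=1, U4=0, U5=0, U6=0, U7=0 → Y1=0, Y2=0 — matches
  U3 stuck-at-0: U0=1, U1=1, U2=1, U3=0 [stuck-at-0], U4=1, U5=0, U6=0, U7=0 → Y1=1, Y2=0 — eliminated
Only U2 stuck-at-0 reproduces the observed Y1=0, Y2=0.

U2 stuck-at-0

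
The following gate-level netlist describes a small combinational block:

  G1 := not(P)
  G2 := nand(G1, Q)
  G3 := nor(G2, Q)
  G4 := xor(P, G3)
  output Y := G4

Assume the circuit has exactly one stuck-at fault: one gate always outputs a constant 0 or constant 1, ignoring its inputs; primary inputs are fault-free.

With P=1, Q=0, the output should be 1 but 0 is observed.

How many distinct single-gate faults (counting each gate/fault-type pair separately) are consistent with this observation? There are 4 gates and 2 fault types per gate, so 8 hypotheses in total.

Fault-free: G1=0, G2=1, G3=0, G4=1 → 1. Observed 0.
  G1 stuck-at-0: output 1 ✗
  G1 stuck-at-1: output 1 ✗
  G2 stuck-at-0: output 0 ✓
  G2 stuck-at-1: output 1 ✗
  G3 stuck-at-0: output 1 ✗
  G3 stuck-at-1: output 0 ✓
  G4 stuck-at-0: output 0 ✓
  G4 stuck-at-1: output 1 ✗
Consistent faults: {G2 stuck-at-0, G3 stuck-at-1, G4 stuck-at-0} — 3 in all.

3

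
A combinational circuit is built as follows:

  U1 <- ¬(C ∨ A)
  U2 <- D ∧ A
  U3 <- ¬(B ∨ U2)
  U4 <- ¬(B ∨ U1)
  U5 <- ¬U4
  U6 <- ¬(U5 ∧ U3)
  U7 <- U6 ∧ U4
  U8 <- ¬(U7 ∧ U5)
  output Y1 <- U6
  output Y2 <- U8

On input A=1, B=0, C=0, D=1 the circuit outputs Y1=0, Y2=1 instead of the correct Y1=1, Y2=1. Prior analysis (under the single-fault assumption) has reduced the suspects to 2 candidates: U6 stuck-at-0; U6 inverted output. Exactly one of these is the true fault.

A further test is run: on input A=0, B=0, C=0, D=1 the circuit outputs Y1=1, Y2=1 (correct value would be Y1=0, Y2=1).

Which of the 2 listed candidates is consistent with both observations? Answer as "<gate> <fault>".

Evaluate each candidate on input A=0, B=0, C=0, D=1:
  U6 stuck-at-0: U1=1, U2=0, U3=1, U4=0, U5=1, U6=0 [stuck-at-0], U7=0, U8=1 → Y1=0, Y2=1 — eliminated
  U6 inverted output: U1=1, U2=0, U3=1, U4=0, U5=1, U6=1 [inverted output], U7=0, U8=1 → Y1=1, Y2=1 — matches
Only U6 inverted output reproduces the observed Y1=1, Y2=1.

U6 inverted output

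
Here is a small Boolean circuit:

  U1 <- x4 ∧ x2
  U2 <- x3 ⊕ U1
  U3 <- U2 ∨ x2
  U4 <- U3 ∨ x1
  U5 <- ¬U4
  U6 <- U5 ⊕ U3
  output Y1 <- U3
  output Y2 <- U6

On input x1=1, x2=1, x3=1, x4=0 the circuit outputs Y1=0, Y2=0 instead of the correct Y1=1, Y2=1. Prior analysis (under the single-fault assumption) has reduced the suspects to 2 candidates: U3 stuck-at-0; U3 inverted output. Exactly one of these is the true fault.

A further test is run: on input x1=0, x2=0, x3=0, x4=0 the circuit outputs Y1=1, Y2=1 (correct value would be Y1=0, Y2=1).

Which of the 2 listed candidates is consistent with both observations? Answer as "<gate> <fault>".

U3 inverted output

Evaluate each candidate on input x1=0, x2=0, x3=0, x4=0:
  U3 stuck-at-0: U1=0, U2=0, U3=0 [stuck-at-0], U4=0, U5=1, U6=1 → Y1=0, Y2=1 — eliminated
  U3 inverted output: U1=0, U2=0, U3=1 [inverted output], U4=1, U5=0, U6=1 → Y1=1, Y2=1 — matches
Only U3 inverted output reproduces the observed Y1=1, Y2=1.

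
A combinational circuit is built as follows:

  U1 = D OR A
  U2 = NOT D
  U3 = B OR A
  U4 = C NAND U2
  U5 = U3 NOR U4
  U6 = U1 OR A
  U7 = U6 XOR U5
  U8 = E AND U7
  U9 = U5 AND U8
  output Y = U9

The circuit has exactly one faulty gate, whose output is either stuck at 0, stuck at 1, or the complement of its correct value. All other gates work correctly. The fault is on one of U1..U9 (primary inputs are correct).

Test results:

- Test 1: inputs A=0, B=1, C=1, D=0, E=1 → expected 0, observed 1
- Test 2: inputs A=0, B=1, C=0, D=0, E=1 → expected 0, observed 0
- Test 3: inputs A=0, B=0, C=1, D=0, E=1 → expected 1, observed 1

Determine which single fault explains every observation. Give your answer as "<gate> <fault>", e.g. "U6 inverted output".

U3 stuck-at-0

Fault-free values for test 1 (A=0, B=1, C=1, D=0, E=1): U1=0, U2=1, U3=1, U4=0, U5=0, U6=0, U7=0, U8=0, U9=0, giving Y=0. Observed 1.
Test 1: faults giving observed 1 are {U3 stuck-at-0, U3 inverted output, U5 stuck-at-1, U5 inverted output, U9 stuck-at-1, U9 inverted output}.
Test 2 (A=0, B=1, C=0, D=0, E=1): fault-free U1=0, U2=1, U3=1, U4=1, U5=0, U6=0, U7=0, U8=0, U9=0 → 0; observed 0. Eliminates U5 stuck-at-1, U5 inverted output, U9 stuck-at-1, U9 inverted output.
Test 3 (A=0, B=0, C=1, D=0, E=1): fault-free U1=0, U2=1, U3=0, U4=0, U5=1, U6=0, U7=1, U8=1, U9=1 → 1; observed 1. Eliminates U3 inverted output.
Only U3 stuck-at-0 is consistent with every test.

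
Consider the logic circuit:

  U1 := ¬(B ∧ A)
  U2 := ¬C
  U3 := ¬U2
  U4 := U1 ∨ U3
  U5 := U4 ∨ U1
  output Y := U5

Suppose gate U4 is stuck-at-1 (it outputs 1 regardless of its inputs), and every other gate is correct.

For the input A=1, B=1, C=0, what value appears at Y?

Propagate with U4 forced: U1=0, U2=1, U3=0, U4=1 [stuck-at-1], U5=1.
So Y = 1. (Without the fault it would be 0.)

1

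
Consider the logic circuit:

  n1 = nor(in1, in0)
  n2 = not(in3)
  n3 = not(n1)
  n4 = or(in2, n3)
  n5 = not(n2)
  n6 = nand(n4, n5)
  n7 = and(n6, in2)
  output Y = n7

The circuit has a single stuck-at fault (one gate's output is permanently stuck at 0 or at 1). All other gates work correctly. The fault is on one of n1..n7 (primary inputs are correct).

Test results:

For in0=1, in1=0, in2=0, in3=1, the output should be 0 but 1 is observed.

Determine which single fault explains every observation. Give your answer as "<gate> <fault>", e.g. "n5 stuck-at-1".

Fault-free values for test 1 (in0=1, in1=0, in2=0, in3=1): n1=0, n2=0, n3=1, n4=1, n5=1, n6=0, n7=0, giving Y=0. Observed 1.
Test 1: faults giving observed 1 are {n7 stuck-at-1}.
Only n7 stuck-at-1 is consistent with every test.

n7 stuck-at-1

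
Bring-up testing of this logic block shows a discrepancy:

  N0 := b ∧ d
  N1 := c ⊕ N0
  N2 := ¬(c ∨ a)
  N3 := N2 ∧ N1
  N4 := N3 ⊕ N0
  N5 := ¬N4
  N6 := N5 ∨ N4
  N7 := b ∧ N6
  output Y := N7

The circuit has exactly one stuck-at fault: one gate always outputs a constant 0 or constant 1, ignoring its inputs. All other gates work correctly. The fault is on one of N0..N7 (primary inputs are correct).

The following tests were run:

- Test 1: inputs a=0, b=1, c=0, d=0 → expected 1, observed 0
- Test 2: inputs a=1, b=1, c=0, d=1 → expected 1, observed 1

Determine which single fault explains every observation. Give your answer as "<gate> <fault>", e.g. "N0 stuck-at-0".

N5 stuck-at-0

Fault-free values for test 1 (a=0, b=1, c=0, d=0): N0=0, N1=0, N2=1, N3=0, N4=0, N5=1, N6=1, N7=1, giving Y=1. Observed 0.
Test 1: faults giving observed 0 are {N5 stuck-at-0, N6 stuck-at-0, N7 stuck-at-0}.
Test 2 (a=1, b=1, c=0, d=1): fault-free N0=1, N1=1, N2=0, N3=0, N4=1, N5=0, N6=1, N7=1 → 1; observed 1. Eliminates N6 stuck-at-0, N7 stuck-at-0.
Only N5 stuck-at-0 is consistent with every test.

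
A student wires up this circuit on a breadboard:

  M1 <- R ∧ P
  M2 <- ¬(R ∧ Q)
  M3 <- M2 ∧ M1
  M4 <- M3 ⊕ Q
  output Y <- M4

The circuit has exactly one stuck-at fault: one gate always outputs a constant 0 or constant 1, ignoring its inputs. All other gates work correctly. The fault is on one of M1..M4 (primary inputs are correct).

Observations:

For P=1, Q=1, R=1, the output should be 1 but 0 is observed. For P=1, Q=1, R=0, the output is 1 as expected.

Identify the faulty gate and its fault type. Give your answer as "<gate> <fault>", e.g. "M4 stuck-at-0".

M2 stuck-at-1

Fault-free values for test 1 (P=1, Q=1, R=1): M1=1, M2=0, M3=0, M4=1, giving Y=1. Observed 0.
Test 1: faults giving observed 0 are {M2 stuck-at-1, M3 stuck-at-1, M4 stuck-at-0}.
Test 2 (P=1, Q=1, R=0): fault-free M1=0, M2=1, M3=0, M4=1 → 1; observed 1. Eliminates M3 stuck-at-1, M4 stuck-at-0.
Only M2 stuck-at-1 is consistent with every test.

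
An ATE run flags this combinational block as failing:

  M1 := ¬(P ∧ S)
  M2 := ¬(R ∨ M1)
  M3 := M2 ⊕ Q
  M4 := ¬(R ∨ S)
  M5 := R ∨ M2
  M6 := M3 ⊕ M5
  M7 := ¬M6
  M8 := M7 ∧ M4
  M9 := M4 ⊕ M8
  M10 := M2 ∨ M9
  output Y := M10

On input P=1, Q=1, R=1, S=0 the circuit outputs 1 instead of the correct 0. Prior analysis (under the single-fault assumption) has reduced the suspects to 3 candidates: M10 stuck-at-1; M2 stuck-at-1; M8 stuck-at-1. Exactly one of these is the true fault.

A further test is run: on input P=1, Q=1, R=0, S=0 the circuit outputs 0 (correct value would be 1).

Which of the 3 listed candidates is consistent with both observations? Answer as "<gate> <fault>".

M8 stuck-at-1

Evaluate each candidate on input P=1, Q=1, R=0, S=0:
  M10 stuck-at-1: M1=1, M2=0, M3=1, M4=1, M5=0, M6=1, M7=0, M8=0, M9=1, M10=1 [stuck-at-1] → 1 — eliminated
  M2 stuck-at-1: M1=1, M2=1 [stuck-at-1], M3=0, M4=1, M5=1, M6=1, M7=0, M8=0, M9=1, M10=1 → 1 — eliminated
  M8 stuck-at-1: M1=1, M2=0, M3=1, M4=1, M5=0, M6=1, M7=0, M8=1 [stuck-at-1], M9=0, M10=0 → 0 — matches
Only M8 stuck-at-1 reproduces the observed 0.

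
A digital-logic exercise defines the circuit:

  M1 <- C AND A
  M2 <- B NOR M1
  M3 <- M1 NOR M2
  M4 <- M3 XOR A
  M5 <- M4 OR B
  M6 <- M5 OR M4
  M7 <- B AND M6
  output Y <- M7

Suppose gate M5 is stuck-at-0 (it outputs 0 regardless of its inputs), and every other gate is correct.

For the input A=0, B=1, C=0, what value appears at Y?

1

Propagate with M5 forced: M1=0, M2=0, M3=1, M4=1, M5=0 [stuck-at-0], M6=1, M7=1.
So Y = 1. (Same as the fault-free value — the fault is masked on this input.)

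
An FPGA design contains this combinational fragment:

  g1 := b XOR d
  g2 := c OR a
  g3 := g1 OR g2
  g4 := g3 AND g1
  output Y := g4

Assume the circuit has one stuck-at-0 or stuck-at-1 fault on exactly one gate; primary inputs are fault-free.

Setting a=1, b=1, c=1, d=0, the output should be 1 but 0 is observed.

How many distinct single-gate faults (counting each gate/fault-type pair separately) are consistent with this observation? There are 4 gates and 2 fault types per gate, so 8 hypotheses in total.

Fault-free: g1=1, g2=1, g3=1, g4=1 → 1. Observed 0.
  g1 stuck-at-0: output 0 ✓
  g1 stuck-at-1: output 1 ✗
  g2 stuck-at-0: output 1 ✗
  g2 stuck-at-1: output 1 ✗
  g3 stuck-at-0: output 0 ✓
  g3 stuck-at-1: output 1 ✗
  g4 stuck-at-0: output 0 ✓
  g4 stuck-at-1: output 1 ✗
Consistent faults: {g1 stuck-at-0, g3 stuck-at-0, g4 stuck-at-0} — 3 in all.

3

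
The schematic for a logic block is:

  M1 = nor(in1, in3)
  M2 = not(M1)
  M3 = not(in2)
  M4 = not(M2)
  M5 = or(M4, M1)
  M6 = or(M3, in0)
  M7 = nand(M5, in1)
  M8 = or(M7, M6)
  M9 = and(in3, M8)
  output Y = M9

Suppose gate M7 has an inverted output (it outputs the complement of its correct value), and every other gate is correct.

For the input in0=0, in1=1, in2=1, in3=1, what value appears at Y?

Propagate with M7 forced: M1=0, M2=1, M3=0, M4=0, M5=0, M6=0, M7=0 [inverted output], M8=0, M9=0.
So Y = 0. (Without the fault it would be 1.)

0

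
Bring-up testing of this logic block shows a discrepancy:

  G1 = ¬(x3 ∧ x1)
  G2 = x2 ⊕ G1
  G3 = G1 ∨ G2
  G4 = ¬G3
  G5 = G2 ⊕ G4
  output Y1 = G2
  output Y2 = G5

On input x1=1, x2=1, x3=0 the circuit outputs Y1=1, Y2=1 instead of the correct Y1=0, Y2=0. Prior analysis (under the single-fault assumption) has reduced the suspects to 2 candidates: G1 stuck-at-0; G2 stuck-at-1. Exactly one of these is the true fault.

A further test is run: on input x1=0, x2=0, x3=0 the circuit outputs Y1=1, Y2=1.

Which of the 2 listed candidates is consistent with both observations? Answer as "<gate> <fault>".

Evaluate each candidate on input x1=0, x2=0, x3=0:
  G1 stuck-at-0: G1=0 [stuck-at-0], G2=0, G3=0, G4=1, G5=1 → Y1=0, Y2=1 — eliminated
  G2 stuck-at-1: G1=1, G2=1 [stuck-at-1], G3=1, G4=0, G5=1 → Y1=1, Y2=1 — matches
Only G2 stuck-at-1 reproduces the observed Y1=1, Y2=1.

G2 stuck-at-1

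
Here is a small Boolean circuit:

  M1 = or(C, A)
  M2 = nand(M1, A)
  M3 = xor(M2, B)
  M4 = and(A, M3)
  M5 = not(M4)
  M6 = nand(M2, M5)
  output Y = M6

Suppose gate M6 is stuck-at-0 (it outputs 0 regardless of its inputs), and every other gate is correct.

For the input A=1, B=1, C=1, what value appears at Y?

0

Propagate with M6 forced: M1=1, M2=0, M3=1, M4=1, M5=0, M6=0 [stuck-at-0].
So Y = 0. (Without the fault it would be 1.)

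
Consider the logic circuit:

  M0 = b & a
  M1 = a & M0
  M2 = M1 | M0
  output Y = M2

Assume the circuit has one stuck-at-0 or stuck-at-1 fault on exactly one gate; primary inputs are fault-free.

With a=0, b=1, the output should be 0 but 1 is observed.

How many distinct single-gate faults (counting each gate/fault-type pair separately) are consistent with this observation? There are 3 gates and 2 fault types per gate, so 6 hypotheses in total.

3

Fault-free: M0=0, M1=0, M2=0 → 0. Observed 1.
  M0 stuck-at-0: output 0 ✗
  M0 stuck-at-1: output 1 ✓
  M1 stuck-at-0: output 0 ✗
  M1 stuck-at-1: output 1 ✓
  M2 stuck-at-0: output 0 ✗
  M2 stuck-at-1: output 1 ✓
Consistent faults: {M0 stuck-at-1, M1 stuck-at-1, M2 stuck-at-1} — 3 in all.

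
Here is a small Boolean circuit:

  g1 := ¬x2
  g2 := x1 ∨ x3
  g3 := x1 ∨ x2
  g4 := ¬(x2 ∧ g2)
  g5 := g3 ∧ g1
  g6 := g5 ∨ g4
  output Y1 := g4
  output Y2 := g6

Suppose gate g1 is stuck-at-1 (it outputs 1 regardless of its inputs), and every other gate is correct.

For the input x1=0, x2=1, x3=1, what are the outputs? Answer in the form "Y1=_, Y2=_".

Propagate with g1 forced: g1=1 [stuck-at-1], g2=1, g3=1, g4=0, g5=1, g6=1.
So the outputs are Y1=0, Y2=1. (Without the fault they would be Y1=0, Y2=0.)

Y1=0, Y2=1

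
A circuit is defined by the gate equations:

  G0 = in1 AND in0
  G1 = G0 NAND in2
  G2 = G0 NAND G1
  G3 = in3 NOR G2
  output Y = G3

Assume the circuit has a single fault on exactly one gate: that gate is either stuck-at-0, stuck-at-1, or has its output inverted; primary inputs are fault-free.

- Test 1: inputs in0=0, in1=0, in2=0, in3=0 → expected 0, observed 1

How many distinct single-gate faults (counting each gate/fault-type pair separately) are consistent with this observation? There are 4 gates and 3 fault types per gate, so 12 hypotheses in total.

Fault-free: G0=0, G1=1, G2=1, G3=0 → 0. Observed 1.
  G0 stuck-at-0: output 0 ✗
  G0 stuck-at-1: output 1 ✓
  G0 inverted output: output 1 ✓
  G1 stuck-at-0: output 0 ✗
  G1 stuck-at-1: output 0 ✗
  G1 inverted output: output 0 ✗
  G2 stuck-at-0: output 1 ✓
  G2 stuck-at-1: output 0 ✗
  G2 inverted output: output 1 ✓
  G3 stuck-at-0: output 0 ✗
  G3 stuck-at-1: output 1 ✓
  G3 inverted output: output 1 ✓
Consistent faults: {G0 stuck-at-1, G0 inverted output, G2 stuck-at-0, G2 inverted output, G3 stuck-at-1, G3 inverted output} — 6 in all.

6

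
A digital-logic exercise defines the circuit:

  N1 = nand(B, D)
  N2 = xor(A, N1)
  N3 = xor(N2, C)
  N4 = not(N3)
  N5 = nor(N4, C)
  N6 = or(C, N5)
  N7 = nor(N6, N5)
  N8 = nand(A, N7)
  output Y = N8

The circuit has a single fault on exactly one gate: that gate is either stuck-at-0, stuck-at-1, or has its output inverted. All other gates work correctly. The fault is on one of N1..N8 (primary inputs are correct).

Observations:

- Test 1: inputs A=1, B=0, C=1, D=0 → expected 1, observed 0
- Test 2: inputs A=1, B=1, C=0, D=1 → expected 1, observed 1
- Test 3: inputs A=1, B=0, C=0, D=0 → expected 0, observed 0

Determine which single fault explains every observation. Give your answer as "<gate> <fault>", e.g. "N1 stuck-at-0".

N6 stuck-at-0

Fault-free values for test 1 (A=1, B=0, C=1, D=0): N1=1, N2=0, N3=1, N4=0, N5=0, N6=1, N7=0, N8=1, giving Y=1. Observed 0.
Test 1: faults giving observed 0 are {N6 stuck-at-0, N6 inverted output, N7 stuck-at-1, N7 inverted output, N8 stuck-at-0, N8 inverted output}.
Test 2 (A=1, B=1, C=0, D=1): fault-free N1=0, N2=1, N3=1, N4=0, N5=1, N6=1, N7=0, N8=1 → 1; observed 1. Eliminates N7 stuck-at-1, N7 inverted output, N8 stuck-at-0, N8 inverted output.
Test 3 (A=1, B=0, C=0, D=0): fault-free N1=1, N2=0, N3=0, N4=1, N5=0, N6=0, N7=1, N8=0 → 0; observed 0. Eliminates N6 inverted output.
Only N6 stuck-at-0 is consistent with every test.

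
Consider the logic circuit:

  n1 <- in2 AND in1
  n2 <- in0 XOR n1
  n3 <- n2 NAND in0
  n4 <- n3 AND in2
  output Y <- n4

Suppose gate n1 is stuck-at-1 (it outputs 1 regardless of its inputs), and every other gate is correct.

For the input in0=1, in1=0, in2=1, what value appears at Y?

1

Propagate with n1 forced: n1=1 [stuck-at-1], n2=0, n3=1, n4=1.
So Y = 1. (Without the fault it would be 0.)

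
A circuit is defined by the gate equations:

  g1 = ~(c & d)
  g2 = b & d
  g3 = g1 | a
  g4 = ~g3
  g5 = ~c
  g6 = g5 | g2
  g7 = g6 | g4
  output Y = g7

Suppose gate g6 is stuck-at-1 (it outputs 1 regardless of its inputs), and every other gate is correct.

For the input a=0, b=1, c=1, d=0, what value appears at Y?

1

Propagate with g6 forced: g1=1, g2=0, g3=1, g4=0, g5=0, g6=1 [stuck-at-1], g7=1.
So Y = 1. (Without the fault it would be 0.)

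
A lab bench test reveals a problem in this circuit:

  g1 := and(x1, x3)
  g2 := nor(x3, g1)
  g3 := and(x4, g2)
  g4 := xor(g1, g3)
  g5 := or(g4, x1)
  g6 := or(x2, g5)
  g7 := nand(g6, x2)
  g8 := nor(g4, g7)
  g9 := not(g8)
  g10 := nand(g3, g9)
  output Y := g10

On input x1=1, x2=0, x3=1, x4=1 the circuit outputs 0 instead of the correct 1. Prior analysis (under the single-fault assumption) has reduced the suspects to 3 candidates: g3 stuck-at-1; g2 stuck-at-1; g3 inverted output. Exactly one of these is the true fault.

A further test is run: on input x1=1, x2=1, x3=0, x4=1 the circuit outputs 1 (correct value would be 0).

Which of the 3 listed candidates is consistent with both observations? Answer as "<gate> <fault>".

Evaluate each candidate on input x1=1, x2=1, x3=0, x4=1:
  g3 stuck-at-1: g1=0, g2=1, g3=1 [stuck-at-1], g4=1, g5=1, g6=1, g7=0, g8=0, g9=1, g10=0 → 0 — eliminated
  g2 stuck-at-1: g1=0, g2=1 [stuck-at-1], g3=1, g4=1, g5=1, g6=1, g7=0, g8=0, g9=1, g10=0 → 0 — eliminated
  g3 inverted output: g1=0, g2=1, g3=0 [inverted output], g4=0, g5=1, g6=1, g7=0, g8=1, g9=0, g10=1 → 1 — matches
Only g3 inverted output reproduces the observed 1.

g3 inverted output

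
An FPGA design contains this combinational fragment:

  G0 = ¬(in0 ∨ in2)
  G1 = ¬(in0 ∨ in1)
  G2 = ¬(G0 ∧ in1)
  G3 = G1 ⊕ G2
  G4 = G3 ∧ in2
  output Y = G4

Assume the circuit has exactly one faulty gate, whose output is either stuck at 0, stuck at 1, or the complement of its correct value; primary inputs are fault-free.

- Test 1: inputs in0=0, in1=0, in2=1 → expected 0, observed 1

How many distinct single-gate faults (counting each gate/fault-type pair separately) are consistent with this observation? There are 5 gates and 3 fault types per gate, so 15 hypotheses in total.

Fault-free: G0=0, G1=1, G2=1, G3=0, G4=0 → 0. Observed 1.
  G0: none of the 3 fault types match ✗
  G1: stuck-at-0, inverted output ✓; others ✗
  G2: stuck-at-0, inverted output ✓; others ✗
  G3: stuck-at-1, inverted output ✓; others ✗
  G4: stuck-at-1, inverted output ✓; others ✗
Consistent faults: {G1 stuck-at-0, G1 inverted output, G2 stuck-at-0, G2 inverted output, G3 stuck-at-1, G3 inverted output, G4 stuck-at-1, G4 inverted output} — 8 in all.

8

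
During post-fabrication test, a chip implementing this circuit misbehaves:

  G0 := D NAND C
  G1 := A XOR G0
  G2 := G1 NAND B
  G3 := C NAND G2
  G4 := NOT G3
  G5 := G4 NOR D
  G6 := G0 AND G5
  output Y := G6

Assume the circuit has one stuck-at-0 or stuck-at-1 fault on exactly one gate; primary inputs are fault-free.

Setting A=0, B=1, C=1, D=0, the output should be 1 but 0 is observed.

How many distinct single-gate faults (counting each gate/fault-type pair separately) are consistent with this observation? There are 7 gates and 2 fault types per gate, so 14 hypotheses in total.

Fault-free: G0=1, G1=1, G2=0, G3=1, G4=0, G5=1, G6=1 → 1. Observed 0.
  G0 stuck-at-0: output 0 ✓
  G0 stuck-at-1: output 1 ✗
  G1 stuck-at-0: output 0 ✓
  G1 stuck-at-1: output 1 ✗
  G2 stuck-at-0: output 1 ✗
  G2 stuck-at-1: output 0 ✓
  G3 stuck-at-0: output 0 ✓
  G3 stuck-at-1: output 1 ✗
  G4 stuck-at-0: output 1 ✗
  G4 stuck-at-1: output 0 ✓
  G5 stuck-at-0: output 0 ✓
  G5 stuck-at-1: output 1 ✗
  G6 stuck-at-0: output 0 ✓
  G6 stuck-at-1: output 1 ✗
Consistent faults: {G0 stuck-at-0, G1 stuck-at-0, G2 stuck-at-1, G3 stuck-at-0, G4 stuck-at-1, G5 stuck-at-0, G6 stuck-at-0} — 7 in all.

7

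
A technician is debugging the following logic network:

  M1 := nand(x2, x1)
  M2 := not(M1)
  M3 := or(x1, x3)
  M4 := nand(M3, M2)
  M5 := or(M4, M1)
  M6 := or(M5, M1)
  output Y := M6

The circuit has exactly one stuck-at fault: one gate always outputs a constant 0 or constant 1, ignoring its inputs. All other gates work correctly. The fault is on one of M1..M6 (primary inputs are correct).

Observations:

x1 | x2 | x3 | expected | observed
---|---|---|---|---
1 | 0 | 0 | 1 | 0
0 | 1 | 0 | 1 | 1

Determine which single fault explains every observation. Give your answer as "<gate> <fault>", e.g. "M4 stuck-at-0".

M1 stuck-at-0

Fault-free values for test 1 (x1=1, x2=0, x3=0): M1=1, M2=0, M3=1, M4=1, M5=1, M6=1, giving Y=1. Observed 0.
Test 1: faults giving observed 0 are {M1 stuck-at-0, M6 stuck-at-0}.
Test 2 (x1=0, x2=1, x3=0): fault-free M1=1, M2=0, M3=0, M4=1, M5=1, M6=1 → 1; observed 1. Eliminates M6 stuck-at-0.
Only M1 stuck-at-0 is consistent with every test.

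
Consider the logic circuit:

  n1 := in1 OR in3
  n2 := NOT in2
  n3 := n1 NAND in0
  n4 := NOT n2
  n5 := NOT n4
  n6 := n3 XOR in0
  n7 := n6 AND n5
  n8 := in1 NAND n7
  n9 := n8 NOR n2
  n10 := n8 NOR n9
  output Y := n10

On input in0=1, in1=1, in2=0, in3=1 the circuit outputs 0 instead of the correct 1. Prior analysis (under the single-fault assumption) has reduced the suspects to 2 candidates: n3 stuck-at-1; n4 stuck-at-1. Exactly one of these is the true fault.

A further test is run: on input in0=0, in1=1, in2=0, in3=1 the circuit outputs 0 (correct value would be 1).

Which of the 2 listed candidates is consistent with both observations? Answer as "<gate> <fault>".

Evaluate each candidate on input in0=0, in1=1, in2=0, in3=1:
  n3 stuck-at-1: n1=1, n2=1, n3=1 [stuck-at-1], n4=0, n5=1, n6=1, n7=1, n8=0, n9=0, n10=1 → 1 — eliminated
  n4 stuck-at-1: n1=1, n2=1, n3=1, n4=1 [stuck-at-1], n5=0, n6=1, n7=0, n8=1, n9=0, n10=0 → 0 — matches
Only n4 stuck-at-1 reproduces the observed 0.

n4 stuck-at-1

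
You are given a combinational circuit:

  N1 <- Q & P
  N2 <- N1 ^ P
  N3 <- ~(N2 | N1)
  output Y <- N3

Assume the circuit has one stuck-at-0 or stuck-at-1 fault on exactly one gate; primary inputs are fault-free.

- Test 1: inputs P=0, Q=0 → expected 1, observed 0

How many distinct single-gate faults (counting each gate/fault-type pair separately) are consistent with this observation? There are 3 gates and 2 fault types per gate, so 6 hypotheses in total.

3

Fault-free: N1=0, N2=0, N3=1 → 1. Observed 0.
  N1 stuck-at-0: output 1 ✗
  N1 stuck-at-1: output 0 ✓
  N2 stuck-at-0: output 1 ✗
  N2 stuck-at-1: output 0 ✓
  N3 stuck-at-0: output 0 ✓
  N3 stuck-at-1: output 1 ✗
Consistent faults: {N1 stuck-at-1, N2 stuck-at-1, N3 stuck-at-0} — 3 in all.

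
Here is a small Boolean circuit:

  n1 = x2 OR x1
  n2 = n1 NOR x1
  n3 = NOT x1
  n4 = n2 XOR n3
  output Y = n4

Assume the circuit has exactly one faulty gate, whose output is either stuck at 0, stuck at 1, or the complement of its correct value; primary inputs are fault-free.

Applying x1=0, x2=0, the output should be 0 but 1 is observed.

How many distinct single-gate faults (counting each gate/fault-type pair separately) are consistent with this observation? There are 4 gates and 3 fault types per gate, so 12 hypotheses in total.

8

Fault-free: n1=0, n2=1, n3=1, n4=0 → 0. Observed 1.
  n1 stuck-at-0: output 0 ✗
  n1 stuck-at-1: output 1 ✓
  n1 inverted output: output 1 ✓
  n2 stuck-at-0: output 1 ✓
  n2 stuck-at-1: output 0 ✗
  n2 inverted output: output 1 ✓
  n3 stuck-at-0: output 1 ✓
  n3 stuck-at-1: output 0 ✗
  n3 inverted output: output 1 ✓
  n4 stuck-at-0: output 0 ✗
  n4 stuck-at-1: output 1 ✓
  n4 inverted output: output 1 ✓
Consistent faults: {n1 stuck-at-1, n1 inverted output, n2 stuck-at-0, n2 inverted output, n3 stuck-at-0, n3 inverted output, n4 stuck-at-1, n4 inverted output} — 8 in all.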